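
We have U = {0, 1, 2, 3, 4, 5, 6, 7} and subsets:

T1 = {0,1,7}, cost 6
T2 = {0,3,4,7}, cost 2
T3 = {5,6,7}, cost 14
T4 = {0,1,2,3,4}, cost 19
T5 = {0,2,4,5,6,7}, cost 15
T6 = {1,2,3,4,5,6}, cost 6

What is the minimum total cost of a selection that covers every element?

8

T2, T6 cover every element at cost 2 + 6 = 8.
Any cover uses at least 2 sets; among all covering selections none totals below 8.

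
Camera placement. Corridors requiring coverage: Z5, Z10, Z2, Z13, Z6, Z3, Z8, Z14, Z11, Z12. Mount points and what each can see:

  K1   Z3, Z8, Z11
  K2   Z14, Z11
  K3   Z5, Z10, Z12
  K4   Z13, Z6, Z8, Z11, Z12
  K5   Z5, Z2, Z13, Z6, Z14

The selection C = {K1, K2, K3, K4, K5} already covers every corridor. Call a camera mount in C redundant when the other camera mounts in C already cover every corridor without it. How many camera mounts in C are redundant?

2

Drop K1: Z3 uncovered — not redundant.
Drop K2: the rest still cover every corridor — redundant.
Drop K3: Z10 uncovered — not redundant.
Drop K4: the rest still cover every corridor — redundant.
Drop K5: Z2 uncovered — not redundant.
2 redundant: K2, K4.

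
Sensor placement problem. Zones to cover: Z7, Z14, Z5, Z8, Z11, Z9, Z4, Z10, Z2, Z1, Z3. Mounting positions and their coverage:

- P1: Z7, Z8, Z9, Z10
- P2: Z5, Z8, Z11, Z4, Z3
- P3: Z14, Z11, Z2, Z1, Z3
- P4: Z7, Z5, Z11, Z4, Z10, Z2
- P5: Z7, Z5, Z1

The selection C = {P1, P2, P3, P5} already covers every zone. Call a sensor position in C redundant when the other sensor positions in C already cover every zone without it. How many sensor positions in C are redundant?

Drop P1: Z9, Z10 uncovered — not redundant.
Drop P2: Z4 uncovered — not redundant.
Drop P3: Z14, Z2 uncovered — not redundant.
Drop P5: the rest still cover every zone — redundant.
1 redundant: P5.

1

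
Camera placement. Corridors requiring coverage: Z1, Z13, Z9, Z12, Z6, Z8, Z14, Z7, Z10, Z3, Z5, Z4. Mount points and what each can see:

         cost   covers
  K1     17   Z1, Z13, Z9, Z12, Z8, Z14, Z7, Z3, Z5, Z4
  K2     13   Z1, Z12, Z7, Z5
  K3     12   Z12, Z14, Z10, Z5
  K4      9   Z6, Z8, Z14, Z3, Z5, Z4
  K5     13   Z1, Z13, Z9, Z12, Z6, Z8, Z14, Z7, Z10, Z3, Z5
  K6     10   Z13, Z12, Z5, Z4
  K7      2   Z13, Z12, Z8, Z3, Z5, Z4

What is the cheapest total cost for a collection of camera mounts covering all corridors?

15

K5, K7 cover every corridor at cost 13 + 2 = 15.
Any cover uses at least 2 camera mounts; among all covering selections none totals below 15.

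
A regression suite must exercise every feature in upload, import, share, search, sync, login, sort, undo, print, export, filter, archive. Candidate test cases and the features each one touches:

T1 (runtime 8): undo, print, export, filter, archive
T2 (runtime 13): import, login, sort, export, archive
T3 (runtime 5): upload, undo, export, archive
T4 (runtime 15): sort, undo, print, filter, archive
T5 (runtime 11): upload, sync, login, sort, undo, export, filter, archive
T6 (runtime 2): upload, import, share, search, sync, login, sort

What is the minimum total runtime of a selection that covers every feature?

T1, T6 cover every feature at runtime 8 + 2 = 10.
Any cover uses at least 2 test cases; among all covering selections none totals below 10.

10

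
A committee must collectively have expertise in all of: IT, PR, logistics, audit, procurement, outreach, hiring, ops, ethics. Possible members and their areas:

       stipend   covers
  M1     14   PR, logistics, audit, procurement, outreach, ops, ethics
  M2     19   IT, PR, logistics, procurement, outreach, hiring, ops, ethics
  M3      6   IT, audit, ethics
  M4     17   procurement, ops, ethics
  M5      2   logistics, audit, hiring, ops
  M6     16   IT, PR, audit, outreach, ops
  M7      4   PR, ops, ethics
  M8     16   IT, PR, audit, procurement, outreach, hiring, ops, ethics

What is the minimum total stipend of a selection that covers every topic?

M5, M8 cover every topic at stipend 2 + 16 = 18.
Any cover uses at least 2 members; among all covering selections none totals below 18.

18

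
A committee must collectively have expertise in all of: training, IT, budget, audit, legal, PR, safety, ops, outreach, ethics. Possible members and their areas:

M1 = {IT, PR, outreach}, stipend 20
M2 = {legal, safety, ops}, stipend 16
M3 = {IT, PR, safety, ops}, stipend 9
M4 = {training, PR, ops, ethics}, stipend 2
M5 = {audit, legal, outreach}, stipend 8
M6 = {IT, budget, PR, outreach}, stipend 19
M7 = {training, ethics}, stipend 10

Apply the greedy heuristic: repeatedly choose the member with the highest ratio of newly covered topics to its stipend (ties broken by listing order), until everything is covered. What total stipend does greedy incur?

38

Pick 1: M4 adds 4 new (training, PR, ops, ethics) at stipend 2 (ratio 4/2).
Pick 2: M5 adds 3 new (audit, legal, outreach) at stipend 8 (ratio 3/8).
Pick 3: M3 adds 2 new (IT, safety) at stipend 9 (ratio 2/9).
Pick 4: M6 adds 1 new (budget) at stipend 19 (ratio 1/19).
Greedy total stipend: 2 + 8 + 9 + 19 = 38.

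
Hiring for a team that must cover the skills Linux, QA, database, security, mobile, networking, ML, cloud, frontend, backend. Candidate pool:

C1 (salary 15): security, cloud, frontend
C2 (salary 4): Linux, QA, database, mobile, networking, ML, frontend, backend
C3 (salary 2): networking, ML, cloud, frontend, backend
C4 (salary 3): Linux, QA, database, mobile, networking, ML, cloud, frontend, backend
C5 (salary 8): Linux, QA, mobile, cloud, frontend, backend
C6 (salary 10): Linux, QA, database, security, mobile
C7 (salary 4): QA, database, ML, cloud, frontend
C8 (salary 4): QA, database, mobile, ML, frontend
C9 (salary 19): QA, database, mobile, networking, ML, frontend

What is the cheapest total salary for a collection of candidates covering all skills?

C3, C6 cover every skill at salary 2 + 10 = 12.
Any cover uses at least 2 candidates; among all covering selections none totals below 12.
Greedy by coverage-per-salary would pick C4, C6 for 13 — worse than the optimum 12.

12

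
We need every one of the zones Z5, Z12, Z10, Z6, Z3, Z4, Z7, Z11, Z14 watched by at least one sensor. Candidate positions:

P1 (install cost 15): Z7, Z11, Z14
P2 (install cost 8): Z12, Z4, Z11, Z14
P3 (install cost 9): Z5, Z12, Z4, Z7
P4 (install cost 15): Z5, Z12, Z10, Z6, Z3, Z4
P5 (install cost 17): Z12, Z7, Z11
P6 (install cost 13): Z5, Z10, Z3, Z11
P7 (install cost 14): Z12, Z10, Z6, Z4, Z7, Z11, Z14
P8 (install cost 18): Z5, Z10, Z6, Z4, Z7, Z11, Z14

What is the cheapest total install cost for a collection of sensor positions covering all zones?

P6, P7 cover every zone at install cost 13 + 14 = 27.
Any cover uses at least 2 sensor positions; among all covering selections none totals below 27.
Greedy by coverage-per-install cost would pick P2, P4, P3 for 32 — worse than the optimum 27.

27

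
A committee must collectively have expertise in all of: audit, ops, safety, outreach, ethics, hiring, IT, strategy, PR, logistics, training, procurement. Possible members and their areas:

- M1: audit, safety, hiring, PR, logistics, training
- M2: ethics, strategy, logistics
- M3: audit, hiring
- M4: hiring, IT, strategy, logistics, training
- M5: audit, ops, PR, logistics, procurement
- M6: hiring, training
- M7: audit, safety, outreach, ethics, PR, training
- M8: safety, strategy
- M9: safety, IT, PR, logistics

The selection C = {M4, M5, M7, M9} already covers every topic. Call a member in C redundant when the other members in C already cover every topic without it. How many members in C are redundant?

Drop M4: hiring, strategy uncovered — not redundant.
Drop M5: ops, procurement uncovered — not redundant.
Drop M7: outreach, ethics uncovered — not redundant.
Drop M9: the rest still cover every topic — redundant.
1 redundant: M9.

1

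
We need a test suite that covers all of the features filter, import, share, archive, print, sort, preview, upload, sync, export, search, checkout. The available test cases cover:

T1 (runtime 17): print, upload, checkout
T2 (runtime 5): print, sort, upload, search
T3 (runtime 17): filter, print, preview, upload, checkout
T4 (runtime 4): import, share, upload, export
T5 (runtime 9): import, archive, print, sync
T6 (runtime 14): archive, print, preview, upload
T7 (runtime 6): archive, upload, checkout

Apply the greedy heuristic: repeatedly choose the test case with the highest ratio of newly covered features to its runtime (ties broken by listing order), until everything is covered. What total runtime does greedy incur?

Pick 1: T4 adds 4 new (import, share, upload, export) at runtime 4 (ratio 4/4).
Pick 2: T2 adds 3 new (print, sort, search) at runtime 5 (ratio 3/5).
Pick 3: T7 adds 2 new (archive, checkout) at runtime 6 (ratio 2/6).
Pick 4: T3 adds 2 new (filter, preview) at runtime 17 (ratio 2/17).
Pick 5: T5 adds 1 new (sync) at runtime 9 (ratio 1/9).
Greedy total runtime: 4 + 5 + 6 + 17 + 9 = 41. (The true optimum is 35, so greedy overshoots here.)

41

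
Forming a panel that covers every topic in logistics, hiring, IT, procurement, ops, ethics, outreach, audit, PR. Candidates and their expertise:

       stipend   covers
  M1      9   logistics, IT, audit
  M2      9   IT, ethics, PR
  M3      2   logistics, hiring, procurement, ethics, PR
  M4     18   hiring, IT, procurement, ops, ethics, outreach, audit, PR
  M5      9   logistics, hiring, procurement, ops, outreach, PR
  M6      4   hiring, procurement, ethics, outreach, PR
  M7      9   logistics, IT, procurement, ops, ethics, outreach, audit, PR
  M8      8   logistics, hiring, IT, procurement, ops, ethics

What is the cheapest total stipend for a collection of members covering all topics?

M3, M7 cover every topic at stipend 2 + 9 = 11.
Any cover uses at least 2 members; among all covering selections none totals below 11.

11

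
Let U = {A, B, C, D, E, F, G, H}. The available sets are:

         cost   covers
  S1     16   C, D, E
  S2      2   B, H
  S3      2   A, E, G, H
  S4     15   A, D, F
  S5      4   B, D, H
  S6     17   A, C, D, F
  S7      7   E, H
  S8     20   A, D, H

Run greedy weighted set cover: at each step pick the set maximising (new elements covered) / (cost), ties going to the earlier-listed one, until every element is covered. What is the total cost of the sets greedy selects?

25

Pick 1: S3 adds 4 new (A, E, G, H) at cost 2 (ratio 4/2).
Pick 2: S2 adds 1 new (B) at cost 2 (ratio 1/2).
Pick 3: S5 adds 1 new (D) at cost 4 (ratio 1/4).
Pick 4: S6 adds 2 new (C, F) at cost 17 (ratio 2/17).
Greedy total cost: 2 + 2 + 4 + 17 = 25. (The true optimum is 21, so greedy overshoots here.)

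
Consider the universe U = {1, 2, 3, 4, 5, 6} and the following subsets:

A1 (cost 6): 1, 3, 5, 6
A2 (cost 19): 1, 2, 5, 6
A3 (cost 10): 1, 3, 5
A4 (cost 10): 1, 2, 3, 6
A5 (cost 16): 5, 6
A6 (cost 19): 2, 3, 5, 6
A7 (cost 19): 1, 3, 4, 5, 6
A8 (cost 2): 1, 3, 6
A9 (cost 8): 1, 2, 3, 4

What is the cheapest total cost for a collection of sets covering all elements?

14

A1, A9 cover every element at cost 6 + 8 = 14.
Any cover uses at least 2 sets; among all covering selections none totals below 14.
Greedy by coverage-per-cost would pick A8, A9, A1 for 16 — worse than the optimum 14.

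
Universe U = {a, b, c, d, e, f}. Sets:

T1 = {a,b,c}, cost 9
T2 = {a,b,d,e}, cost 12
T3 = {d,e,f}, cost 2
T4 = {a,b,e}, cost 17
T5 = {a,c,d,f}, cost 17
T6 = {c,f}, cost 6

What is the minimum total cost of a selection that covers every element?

11

T1, T3 cover every element at cost 9 + 2 = 11.
Any cover uses at least 2 sets; among all covering selections none totals below 11.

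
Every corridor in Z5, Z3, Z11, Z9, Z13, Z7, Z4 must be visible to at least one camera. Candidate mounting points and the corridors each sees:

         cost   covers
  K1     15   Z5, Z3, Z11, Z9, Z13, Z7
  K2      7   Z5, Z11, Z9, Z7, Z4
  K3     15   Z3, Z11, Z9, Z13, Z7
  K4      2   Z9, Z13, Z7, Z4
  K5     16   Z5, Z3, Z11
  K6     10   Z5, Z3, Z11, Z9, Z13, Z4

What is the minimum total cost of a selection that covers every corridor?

12

K4, K6 cover every corridor at cost 2 + 10 = 12.
Any cover uses at least 2 camera mounts; among all covering selections none totals below 12.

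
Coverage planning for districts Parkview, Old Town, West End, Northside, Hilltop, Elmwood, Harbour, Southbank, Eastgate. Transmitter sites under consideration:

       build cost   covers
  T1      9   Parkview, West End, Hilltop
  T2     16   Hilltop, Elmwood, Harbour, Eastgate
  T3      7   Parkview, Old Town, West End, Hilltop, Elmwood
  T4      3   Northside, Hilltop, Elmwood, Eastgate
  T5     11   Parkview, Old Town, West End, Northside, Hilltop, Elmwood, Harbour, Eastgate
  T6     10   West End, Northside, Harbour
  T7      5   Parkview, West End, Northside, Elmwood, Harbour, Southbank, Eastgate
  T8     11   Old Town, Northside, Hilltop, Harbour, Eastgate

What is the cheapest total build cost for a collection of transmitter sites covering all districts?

12

T3, T7 cover every district at build cost 7 + 5 = 12.
Any cover uses at least 2 transmitter sites; among all covering selections none totals below 12.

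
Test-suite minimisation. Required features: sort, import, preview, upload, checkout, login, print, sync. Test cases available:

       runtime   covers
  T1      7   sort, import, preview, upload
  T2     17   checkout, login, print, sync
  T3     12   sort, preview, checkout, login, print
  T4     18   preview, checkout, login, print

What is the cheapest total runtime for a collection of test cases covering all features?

T1, T2 cover every feature at runtime 7 + 17 = 24.
Any cover uses at least 2 test cases; among all covering selections none totals below 24.
Greedy by coverage-per-runtime would pick T1, T3, T2 for 36 — worse than the optimum 24.

24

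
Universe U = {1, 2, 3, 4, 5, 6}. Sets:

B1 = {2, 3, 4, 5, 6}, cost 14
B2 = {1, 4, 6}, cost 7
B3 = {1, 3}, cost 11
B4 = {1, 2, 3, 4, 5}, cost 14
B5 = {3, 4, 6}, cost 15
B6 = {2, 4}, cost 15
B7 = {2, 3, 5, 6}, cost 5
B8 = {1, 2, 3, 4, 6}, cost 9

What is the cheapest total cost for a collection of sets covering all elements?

B2, B7 cover every element at cost 7 + 5 = 12.
Any cover uses at least 2 sets; among all covering selections none totals below 12.

12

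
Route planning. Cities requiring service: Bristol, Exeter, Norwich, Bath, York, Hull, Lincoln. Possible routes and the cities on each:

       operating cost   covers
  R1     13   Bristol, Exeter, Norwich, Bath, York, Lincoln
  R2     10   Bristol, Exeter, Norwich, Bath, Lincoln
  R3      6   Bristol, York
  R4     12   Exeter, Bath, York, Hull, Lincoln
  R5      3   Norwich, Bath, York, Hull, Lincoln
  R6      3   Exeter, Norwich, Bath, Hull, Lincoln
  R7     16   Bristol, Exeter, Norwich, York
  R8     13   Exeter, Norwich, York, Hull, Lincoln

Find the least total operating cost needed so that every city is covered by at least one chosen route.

R3, R6 cover every city at operating cost 6 + 3 = 9.
Any cover uses at least 2 routes; among all covering selections none totals below 9.
Greedy by coverage-per-operating cost would pick R5, R6, R3 for 12 — worse than the optimum 9.

9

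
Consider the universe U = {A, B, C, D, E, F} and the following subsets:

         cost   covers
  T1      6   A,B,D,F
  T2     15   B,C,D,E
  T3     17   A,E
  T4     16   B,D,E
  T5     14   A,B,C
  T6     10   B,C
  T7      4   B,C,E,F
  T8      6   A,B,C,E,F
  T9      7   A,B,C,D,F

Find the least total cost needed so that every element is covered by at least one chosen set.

10

T1, T7 cover every element at cost 6 + 4 = 10.
Any cover uses at least 2 sets; among all covering selections none totals below 10.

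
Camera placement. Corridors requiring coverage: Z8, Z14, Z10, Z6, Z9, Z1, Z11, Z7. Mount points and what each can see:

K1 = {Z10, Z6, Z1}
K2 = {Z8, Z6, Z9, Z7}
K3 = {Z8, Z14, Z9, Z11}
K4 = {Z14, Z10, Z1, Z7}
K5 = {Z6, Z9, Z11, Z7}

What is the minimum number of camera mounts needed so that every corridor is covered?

K1, K2, K3 together cover {Z8, Z14, Z10, Z6, Z9, Z1, Z11, Z7} — every corridor.
No 2 of the 5 camera mounts cover everything (all 10 pairs fall short), so 3 is minimum.

3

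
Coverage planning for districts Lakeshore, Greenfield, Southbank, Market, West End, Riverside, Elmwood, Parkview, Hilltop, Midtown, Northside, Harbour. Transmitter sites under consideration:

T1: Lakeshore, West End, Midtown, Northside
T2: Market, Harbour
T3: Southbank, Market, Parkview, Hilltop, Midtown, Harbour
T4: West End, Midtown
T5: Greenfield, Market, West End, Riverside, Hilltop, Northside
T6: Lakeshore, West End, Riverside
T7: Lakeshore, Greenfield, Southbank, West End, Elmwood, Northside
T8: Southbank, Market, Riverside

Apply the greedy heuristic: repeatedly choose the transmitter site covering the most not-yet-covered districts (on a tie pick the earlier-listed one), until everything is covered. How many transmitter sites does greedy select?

3

Pick 1: T3 covers 6 new districts (Southbank, Market, Parkview, Hilltop, Midtown, Harbour).
Pick 2: T7 covers 5 new districts (Lakeshore, Greenfield, West End, Elmwood, Northside).
Pick 3: T5 covers 1 new districts (Riverside).
Greedy uses 3 transmitter sites.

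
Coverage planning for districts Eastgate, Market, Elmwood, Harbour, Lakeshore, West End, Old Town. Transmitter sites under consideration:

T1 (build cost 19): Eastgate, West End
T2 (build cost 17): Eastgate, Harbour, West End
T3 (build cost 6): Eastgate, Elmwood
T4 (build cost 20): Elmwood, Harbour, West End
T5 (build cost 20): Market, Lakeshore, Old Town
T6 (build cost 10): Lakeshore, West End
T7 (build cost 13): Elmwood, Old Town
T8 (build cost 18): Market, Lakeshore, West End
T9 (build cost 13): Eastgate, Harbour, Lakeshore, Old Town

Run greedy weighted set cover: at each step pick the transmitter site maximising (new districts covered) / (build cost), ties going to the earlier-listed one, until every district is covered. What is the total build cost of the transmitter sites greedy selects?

37

Pick 1: T3 adds 2 new (Eastgate, Elmwood) at build cost 6 (ratio 2/6).
Pick 2: T9 adds 3 new (Harbour, Lakeshore, Old Town) at build cost 13 (ratio 3/13).
Pick 3: T8 adds 2 new (Market, West End) at build cost 18 (ratio 2/18).
Greedy total build cost: 6 + 13 + 18 = 37.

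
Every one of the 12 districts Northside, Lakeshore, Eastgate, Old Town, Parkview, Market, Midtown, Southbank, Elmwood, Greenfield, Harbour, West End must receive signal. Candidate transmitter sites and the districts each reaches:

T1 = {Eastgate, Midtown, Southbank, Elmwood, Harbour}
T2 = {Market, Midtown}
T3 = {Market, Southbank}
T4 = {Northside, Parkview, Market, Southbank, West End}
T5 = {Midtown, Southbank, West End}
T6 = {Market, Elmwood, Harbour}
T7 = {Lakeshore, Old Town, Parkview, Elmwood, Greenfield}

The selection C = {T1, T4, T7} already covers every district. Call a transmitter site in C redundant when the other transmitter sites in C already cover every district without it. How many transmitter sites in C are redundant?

0

Drop T1: Eastgate, Midtown, Harbour uncovered — not redundant.
Drop T4: Northside, Market, West End uncovered — not redundant.
Drop T7: Lakeshore, Old Town, Greenfield uncovered — not redundant.
None of the transmitter sites in C is redundant.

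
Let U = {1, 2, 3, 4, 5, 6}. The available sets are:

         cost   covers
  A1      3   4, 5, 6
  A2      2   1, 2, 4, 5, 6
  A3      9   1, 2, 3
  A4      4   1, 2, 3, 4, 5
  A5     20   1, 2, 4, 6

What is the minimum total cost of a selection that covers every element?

A2, A4 cover every element at cost 2 + 4 = 6.
Any cover uses at least 2 sets; among all covering selections none totals below 6.

6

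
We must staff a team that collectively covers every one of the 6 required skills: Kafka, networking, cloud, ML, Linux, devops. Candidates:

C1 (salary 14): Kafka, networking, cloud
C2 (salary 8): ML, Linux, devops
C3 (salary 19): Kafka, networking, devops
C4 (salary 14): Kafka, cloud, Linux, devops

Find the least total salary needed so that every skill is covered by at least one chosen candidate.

C1, C2 cover every skill at salary 14 + 8 = 22.
Any cover uses at least 2 candidates; among all covering selections none totals below 22.

22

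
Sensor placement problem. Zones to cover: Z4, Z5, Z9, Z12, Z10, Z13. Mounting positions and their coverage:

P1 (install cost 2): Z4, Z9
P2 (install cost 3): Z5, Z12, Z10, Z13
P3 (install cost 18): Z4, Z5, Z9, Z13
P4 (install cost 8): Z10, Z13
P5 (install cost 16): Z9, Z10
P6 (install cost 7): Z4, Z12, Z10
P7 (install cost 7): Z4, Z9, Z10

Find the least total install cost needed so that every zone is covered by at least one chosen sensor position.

P1, P2 cover every zone at install cost 2 + 3 = 5.
Any cover uses at least 2 sensor positions; among all covering selections none totals below 5.

5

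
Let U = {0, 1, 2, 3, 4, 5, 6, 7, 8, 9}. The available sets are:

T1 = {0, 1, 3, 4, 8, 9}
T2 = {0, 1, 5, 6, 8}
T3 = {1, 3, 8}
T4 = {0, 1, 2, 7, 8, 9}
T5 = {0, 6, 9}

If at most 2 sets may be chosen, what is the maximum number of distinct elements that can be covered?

Choosing T1, T2 covers {0, 1, 3, 4, 5, 6, 8, 9} — 8 elements.
No choice of 2 sets does better; here 2, 7 are left uncovered.

8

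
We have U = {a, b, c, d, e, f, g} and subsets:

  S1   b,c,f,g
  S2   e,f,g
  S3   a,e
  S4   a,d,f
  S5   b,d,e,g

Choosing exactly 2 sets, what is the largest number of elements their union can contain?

6

Choosing S1, S3 covers {a, b, c, e, f, g} — 6 elements.
No choice of 2 sets does better; here d is left uncovered.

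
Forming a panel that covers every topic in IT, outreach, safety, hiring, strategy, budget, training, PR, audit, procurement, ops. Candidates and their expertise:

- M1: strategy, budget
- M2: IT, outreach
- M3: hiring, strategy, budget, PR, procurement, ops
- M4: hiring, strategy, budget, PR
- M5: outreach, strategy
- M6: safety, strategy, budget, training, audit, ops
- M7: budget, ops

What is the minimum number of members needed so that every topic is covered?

M2, M3, M6 together cover {IT, outreach, safety, hiring, strategy, budget, training, PR, audit, procurement, ops} — every topic.
No 2 of the 7 members cover everything (all 21 pairs fall short), so 3 is minimum.

3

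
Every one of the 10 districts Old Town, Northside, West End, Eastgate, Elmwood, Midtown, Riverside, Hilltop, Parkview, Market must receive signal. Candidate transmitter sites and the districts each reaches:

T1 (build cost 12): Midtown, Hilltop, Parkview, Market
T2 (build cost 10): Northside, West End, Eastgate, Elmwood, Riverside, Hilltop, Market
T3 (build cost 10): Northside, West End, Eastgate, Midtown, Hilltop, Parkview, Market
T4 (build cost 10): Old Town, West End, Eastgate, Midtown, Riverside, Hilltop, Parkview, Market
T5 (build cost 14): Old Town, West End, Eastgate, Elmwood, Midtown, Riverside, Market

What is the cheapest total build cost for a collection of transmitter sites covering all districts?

20

T2, T4 cover every district at build cost 10 + 10 = 20.
Any cover uses at least 2 transmitter sites; among all covering selections none totals below 20.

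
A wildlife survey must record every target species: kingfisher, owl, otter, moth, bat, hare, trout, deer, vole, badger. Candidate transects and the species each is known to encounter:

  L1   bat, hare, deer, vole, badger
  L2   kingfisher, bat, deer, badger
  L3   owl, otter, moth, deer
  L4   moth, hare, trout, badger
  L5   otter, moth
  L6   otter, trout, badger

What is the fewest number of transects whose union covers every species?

L1, L2, L3, L4 together cover {kingfisher, owl, otter, moth, bat, hare, trout, deer, vole, badger} — every species.
No 3 of the 6 transects cover everything (all 20 triples fall short), so 4 is minimum.

4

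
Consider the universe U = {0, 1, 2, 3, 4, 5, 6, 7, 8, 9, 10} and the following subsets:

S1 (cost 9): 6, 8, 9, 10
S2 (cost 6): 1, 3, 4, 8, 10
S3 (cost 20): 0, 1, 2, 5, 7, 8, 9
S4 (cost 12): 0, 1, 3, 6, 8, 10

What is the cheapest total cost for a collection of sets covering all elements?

S1, S2, S3 cover every element at cost 9 + 6 + 20 = 35.
Any cover uses at least 3 sets; among all covering selections none totals below 35.

35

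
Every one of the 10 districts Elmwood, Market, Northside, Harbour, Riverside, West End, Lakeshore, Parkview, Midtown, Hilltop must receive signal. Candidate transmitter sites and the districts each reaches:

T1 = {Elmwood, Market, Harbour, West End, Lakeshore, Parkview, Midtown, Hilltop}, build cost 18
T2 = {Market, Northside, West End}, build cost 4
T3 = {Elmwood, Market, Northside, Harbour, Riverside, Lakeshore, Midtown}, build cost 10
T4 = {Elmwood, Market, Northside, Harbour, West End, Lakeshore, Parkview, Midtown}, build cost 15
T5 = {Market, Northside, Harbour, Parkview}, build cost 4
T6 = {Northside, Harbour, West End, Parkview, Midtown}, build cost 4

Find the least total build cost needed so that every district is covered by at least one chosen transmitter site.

T1, T3 cover every district at build cost 18 + 10 = 28.
Any cover uses at least 2 transmitter sites; among all covering selections none totals below 28.
Greedy by coverage-per-build cost would pick T6, T3, T1 for 32 — worse than the optimum 28.

28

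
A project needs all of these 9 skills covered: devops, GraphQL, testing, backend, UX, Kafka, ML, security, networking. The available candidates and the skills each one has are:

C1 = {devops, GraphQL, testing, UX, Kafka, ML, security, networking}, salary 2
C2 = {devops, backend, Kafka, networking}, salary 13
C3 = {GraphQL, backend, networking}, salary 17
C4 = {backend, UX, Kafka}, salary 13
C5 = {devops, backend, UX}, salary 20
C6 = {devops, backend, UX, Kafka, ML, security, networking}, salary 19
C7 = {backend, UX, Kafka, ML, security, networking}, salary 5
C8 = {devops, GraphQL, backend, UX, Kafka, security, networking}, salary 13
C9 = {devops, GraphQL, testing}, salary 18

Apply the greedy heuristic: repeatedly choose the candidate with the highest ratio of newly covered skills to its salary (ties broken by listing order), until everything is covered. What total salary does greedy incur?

7

Pick 1: C1 adds 8 new (devops, GraphQL, testing, UX, Kafka, ML, security, networking) at salary 2 (ratio 8/2).
Pick 2: C7 adds 1 new (backend) at salary 5 (ratio 1/5).
Greedy total salary: 2 + 5 = 7.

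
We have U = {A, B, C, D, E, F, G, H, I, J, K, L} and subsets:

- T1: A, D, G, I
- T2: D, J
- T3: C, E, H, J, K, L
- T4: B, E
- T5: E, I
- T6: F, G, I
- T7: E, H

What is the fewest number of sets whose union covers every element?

T1, T3, T4, T6 together cover {A, B, C, D, E, F, G, H, I, J, K, L} — every element.
No 3 of the 7 sets cover everything (all 35 triples fall short), so 4 is minimum.

4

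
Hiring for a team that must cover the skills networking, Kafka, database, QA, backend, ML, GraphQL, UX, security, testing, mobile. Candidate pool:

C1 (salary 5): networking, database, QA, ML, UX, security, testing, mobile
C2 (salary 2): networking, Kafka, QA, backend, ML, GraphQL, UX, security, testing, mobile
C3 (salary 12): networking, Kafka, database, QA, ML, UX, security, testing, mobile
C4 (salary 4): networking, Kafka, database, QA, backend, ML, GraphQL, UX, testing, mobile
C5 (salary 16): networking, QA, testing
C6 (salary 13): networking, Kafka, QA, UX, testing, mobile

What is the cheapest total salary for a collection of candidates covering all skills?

C2, C4 cover every skill at salary 2 + 4 = 6.
Any cover uses at least 2 candidates; among all covering selections none totals below 6.

6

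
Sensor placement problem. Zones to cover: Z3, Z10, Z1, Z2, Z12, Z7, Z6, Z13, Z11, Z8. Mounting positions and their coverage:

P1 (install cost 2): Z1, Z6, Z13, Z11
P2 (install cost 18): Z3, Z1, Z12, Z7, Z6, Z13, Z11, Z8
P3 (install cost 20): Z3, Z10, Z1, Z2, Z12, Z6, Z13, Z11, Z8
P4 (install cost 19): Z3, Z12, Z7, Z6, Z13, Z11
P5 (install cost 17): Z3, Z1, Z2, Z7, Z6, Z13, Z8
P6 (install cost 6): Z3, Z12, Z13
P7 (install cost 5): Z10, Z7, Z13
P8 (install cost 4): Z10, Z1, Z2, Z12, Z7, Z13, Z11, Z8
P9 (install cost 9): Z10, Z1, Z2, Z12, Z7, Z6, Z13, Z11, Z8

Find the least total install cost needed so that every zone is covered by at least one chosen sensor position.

12

P1, P6, P8 cover every zone at install cost 2 + 6 + 4 = 12.
Any cover uses at least 2 sensor positions; among all covering selections none totals below 12.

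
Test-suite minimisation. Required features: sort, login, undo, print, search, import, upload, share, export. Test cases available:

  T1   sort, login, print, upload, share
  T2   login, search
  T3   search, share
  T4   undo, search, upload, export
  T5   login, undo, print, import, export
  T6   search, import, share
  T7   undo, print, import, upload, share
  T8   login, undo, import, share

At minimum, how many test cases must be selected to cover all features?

T1, T2, T5 together cover {sort, login, undo, print, search, import, upload, share, export} — every feature.
No 2 of the 8 test cases cover everything (all 28 pairs fall short), so 3 is minimum.

3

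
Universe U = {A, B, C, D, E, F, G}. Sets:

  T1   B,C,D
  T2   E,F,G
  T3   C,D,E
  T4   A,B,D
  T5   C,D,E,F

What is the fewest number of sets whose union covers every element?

T1, T2, T4 together cover {A, B, C, D, E, F, G} — every element.
No 2 of the 5 sets cover everything (all 10 pairs fall short), so 3 is minimum.

3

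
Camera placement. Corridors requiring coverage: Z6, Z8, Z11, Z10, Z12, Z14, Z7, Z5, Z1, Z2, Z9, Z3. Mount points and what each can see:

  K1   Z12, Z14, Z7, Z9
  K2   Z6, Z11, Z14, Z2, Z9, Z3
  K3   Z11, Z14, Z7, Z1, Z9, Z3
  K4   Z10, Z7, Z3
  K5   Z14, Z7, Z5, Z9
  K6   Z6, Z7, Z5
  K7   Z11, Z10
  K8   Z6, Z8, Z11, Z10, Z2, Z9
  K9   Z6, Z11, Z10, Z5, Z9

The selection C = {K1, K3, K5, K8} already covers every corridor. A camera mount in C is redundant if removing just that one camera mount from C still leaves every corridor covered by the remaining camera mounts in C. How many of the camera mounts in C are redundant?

0

Drop K1: Z12 uncovered — not redundant.
Drop K3: Z1, Z3 uncovered — not redundant.
Drop K5: Z5 uncovered — not redundant.
Drop K8: Z6, Z8, Z10, Z2 uncovered — not redundant.
None of the camera mounts in C is redundant.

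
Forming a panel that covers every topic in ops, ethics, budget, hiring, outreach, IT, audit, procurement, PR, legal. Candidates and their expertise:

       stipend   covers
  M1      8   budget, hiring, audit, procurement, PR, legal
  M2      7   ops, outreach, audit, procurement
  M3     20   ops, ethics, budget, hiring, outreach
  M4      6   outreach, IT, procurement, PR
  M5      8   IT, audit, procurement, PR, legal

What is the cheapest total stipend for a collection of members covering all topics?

28

M3, M5 cover every topic at stipend 20 + 8 = 28.
Any cover uses at least 2 members; among all covering selections none totals below 28.
Greedy by coverage-per-stipend would pick M1, M4, M2, M3 for 41 — worse than the optimum 28.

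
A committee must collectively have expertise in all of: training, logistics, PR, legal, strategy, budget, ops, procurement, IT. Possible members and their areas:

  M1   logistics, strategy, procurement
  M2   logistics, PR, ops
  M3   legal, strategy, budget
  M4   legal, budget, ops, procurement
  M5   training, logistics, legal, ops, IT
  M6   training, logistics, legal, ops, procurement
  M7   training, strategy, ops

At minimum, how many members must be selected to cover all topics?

M1, M2, M3, M5 together cover {training, logistics, PR, legal, strategy, budget, ops, procurement, IT} — every topic.
No 3 of the 7 members cover everything (all 35 triples fall short), so 4 is minimum.

4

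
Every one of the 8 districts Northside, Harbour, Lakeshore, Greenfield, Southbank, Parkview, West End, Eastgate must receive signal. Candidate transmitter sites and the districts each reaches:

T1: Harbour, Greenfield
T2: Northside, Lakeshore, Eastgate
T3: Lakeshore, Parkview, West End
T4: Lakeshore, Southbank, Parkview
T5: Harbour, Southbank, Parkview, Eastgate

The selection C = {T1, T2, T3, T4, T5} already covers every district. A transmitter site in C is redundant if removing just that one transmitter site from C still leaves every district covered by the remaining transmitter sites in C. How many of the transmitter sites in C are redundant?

Drop T1: Greenfield uncovered — not redundant.
Drop T2: Northside uncovered — not redundant.
Drop T3: West End uncovered — not redundant.
Drop T4: the rest still cover every district — redundant.
Drop T5: the rest still cover every district — redundant.
2 redundant: T4, T5.

2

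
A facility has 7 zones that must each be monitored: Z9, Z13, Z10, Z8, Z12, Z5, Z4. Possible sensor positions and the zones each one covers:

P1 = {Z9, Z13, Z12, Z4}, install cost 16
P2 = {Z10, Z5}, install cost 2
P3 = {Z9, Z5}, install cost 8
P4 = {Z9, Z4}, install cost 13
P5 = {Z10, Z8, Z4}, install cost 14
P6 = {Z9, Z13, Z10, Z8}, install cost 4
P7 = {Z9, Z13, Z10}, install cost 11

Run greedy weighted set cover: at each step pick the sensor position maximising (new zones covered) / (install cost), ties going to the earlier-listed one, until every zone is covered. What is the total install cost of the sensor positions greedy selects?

Pick 1: P2 adds 2 new (Z10, Z5) at install cost 2 (ratio 2/2).
Pick 2: P6 adds 3 new (Z9, Z13, Z8) at install cost 4 (ratio 3/4).
Pick 3: P1 adds 2 new (Z12, Z4) at install cost 16 (ratio 2/16).
Greedy total install cost: 2 + 4 + 16 = 22.

22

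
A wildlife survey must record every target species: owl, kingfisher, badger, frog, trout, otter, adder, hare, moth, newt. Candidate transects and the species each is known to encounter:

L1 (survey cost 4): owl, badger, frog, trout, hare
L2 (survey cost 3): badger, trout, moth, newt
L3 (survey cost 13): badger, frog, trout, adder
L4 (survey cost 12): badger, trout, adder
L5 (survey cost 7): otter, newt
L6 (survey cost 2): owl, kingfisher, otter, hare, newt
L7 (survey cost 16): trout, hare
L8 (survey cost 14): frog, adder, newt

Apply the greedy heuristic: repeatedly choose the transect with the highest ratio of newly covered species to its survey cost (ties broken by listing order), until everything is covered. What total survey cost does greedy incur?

21

Pick 1: L6 adds 5 new (owl, kingfisher, otter, hare, newt) at survey cost 2 (ratio 5/2).
Pick 2: L2 adds 3 new (badger, trout, moth) at survey cost 3 (ratio 3/3).
Pick 3: L1 adds 1 new (frog) at survey cost 4 (ratio 1/4).
Pick 4: L4 adds 1 new (adder) at survey cost 12 (ratio 1/12).
Greedy total survey cost: 2 + 3 + 4 + 12 = 21. (The true optimum is 18, so greedy overshoots here.)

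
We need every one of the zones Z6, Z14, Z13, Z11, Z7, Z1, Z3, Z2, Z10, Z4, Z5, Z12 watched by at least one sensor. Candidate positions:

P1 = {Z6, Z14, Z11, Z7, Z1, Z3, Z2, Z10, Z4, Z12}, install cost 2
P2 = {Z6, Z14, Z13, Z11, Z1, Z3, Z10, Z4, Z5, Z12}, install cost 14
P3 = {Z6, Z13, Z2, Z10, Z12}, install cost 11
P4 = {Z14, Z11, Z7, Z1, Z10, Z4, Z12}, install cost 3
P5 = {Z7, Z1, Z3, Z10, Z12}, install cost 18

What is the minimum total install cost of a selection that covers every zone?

P1, P2 cover every zone at install cost 2 + 14 = 16.
Any cover uses at least 2 sensor positions; among all covering selections none totals below 16.

16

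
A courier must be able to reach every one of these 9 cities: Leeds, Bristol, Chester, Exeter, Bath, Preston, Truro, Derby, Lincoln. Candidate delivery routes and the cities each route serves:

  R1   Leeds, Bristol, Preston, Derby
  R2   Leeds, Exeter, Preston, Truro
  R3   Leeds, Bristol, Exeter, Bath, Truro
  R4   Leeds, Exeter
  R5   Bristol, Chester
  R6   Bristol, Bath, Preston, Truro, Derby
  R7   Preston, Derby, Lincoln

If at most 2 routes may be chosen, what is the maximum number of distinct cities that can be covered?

8

Choosing R3, R7 covers {Leeds, Bristol, Exeter, Bath, Preston, Truro, Derby, Lincoln} — 8 cities.
No choice of 2 routes does better; here Chester is left uncovered.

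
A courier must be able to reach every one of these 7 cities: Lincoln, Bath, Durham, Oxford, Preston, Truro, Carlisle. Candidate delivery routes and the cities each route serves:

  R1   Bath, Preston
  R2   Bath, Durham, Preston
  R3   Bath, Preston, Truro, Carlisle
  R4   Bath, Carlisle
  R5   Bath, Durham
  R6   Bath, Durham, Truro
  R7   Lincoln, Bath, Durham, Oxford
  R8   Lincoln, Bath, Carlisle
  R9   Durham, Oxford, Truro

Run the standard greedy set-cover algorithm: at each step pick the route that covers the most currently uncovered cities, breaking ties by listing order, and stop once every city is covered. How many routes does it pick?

2

Pick 1: R3 covers 4 new cities (Bath, Preston, Truro, Carlisle).
Pick 2: R7 covers 3 new cities (Lincoln, Durham, Oxford).
Greedy uses 2 routes.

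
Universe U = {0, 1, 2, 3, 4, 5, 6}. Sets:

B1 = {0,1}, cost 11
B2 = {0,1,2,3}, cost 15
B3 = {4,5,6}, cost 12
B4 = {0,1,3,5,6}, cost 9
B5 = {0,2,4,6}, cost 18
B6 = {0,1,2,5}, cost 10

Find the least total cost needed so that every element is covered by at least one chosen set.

B2, B3 cover every element at cost 15 + 12 = 27.
Any cover uses at least 2 sets; among all covering selections none totals below 27.

27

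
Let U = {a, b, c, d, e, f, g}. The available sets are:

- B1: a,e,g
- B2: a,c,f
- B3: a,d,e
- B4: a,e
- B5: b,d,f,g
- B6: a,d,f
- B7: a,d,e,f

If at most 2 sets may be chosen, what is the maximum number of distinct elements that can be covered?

Choosing B1, B5 covers {a, b, d, e, f, g} — 6 elements.
No choice of 2 sets does better; here c is left uncovered.

6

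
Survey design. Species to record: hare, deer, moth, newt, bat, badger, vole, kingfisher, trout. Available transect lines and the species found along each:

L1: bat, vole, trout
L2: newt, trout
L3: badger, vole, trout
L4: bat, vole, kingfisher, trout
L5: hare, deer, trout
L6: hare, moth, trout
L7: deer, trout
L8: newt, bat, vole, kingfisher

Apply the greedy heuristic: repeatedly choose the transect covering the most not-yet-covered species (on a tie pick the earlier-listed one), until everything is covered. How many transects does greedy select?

Pick 1: L4 covers 4 new species (bat, vole, kingfisher, trout).
Pick 2: L5 covers 2 new species (hare, deer).
Pick 3: L2 covers 1 new species (newt).
Pick 4: L3 covers 1 new species (badger).
Pick 5: L6 covers 1 new species (moth).
Greedy uses 5 transects. (The true minimum is 4.)

5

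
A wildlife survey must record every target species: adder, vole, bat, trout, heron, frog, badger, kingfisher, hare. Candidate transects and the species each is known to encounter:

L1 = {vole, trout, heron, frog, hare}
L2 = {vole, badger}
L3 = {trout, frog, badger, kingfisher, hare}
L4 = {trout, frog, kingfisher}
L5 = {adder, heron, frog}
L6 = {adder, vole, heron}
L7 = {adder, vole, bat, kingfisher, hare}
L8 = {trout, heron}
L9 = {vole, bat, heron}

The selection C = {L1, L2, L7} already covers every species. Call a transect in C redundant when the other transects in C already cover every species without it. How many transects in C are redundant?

0

Drop L1: trout, heron, frog uncovered — not redundant.
Drop L2: badger uncovered — not redundant.
Drop L7: adder, bat, kingfisher uncovered — not redundant.
None of the transects in C is redundant.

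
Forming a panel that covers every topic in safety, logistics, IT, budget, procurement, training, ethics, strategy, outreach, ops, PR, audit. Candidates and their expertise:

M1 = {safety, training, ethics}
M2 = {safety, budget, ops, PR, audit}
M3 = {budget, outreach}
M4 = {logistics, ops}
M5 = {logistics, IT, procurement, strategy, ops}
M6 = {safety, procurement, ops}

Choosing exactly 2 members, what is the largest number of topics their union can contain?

9

Choosing M2, M5 covers {safety, logistics, IT, budget, procurement, strategy, ops, PR, audit} — 9 topics.
No choice of 2 members does better; here training, ethics, outreach are left uncovered.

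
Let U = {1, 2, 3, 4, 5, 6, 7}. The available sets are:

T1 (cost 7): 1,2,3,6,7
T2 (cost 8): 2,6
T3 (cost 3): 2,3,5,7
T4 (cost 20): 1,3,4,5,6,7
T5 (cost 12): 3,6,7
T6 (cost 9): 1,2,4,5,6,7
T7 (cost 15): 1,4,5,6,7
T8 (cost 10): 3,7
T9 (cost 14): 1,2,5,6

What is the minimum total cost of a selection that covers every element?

T3, T6 cover every element at cost 3 + 9 = 12.
Any cover uses at least 2 sets; among all covering selections none totals below 12.

12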